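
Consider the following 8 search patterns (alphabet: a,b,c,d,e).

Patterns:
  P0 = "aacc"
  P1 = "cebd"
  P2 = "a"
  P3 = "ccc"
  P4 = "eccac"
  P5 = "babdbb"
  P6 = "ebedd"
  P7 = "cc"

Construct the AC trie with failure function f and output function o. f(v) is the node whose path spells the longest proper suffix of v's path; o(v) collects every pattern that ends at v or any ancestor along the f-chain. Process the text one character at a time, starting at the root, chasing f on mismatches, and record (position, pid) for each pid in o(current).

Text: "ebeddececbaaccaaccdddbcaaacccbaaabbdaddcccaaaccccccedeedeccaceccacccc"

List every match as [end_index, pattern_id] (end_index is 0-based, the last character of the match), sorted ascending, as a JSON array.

Construct AC machine:
Trie (insert patterns):
  n0 'ε': a→1 b→16 c→5 e→11
  n1 'a': a→2  [P2 ends]
  n2 'aa': c→3
  n3 'aac': c→4
  n4 'aacc': ·  [P0 ends]
  n5 'c': c→9 e→6
  n6 'ce': b→7
  n7 'ceb': d→8
  n8 'cebd': ·  [P1 ends]
  n9 'cc': c→10  [P7 ends]
  n10 'ccc': ·  [P3 ends]
  n11 'e': b→22 c→12
  n12 'ec': c→13
  n13 'ecc': a→14
  n14 'ecca': c→15
  n15 'eccac': ·  [P4 ends]
  n16 'b': a→17
  n17 'ba': b→18
  n18 'bab': d→19
  n19 'babd': b→20
  n20 'babdb': b→21
  n21 'babdbb': ·  [P5 ends]
  n22 'eb': e→23
  n23 'ebe': d→24
  n24 'ebed': d→25
  n25 'ebedd': ·  [P6 ends]

BFS fail/out derivation:
  n1('a'): parent n0 fail=0; on 'a' 0 → fail=0;  out {2}∪∅={2}
  n5('c'): parent n0 fail=0; on 'c' 0 → fail=0;  out ∅∪∅=∅
  n11('e'): parent n0 fail=0; on 'e' 0 → fail=0;  out ∅∪∅=∅
  n16('b'): parent n0 fail=0; on 'b' 0 → fail=0;  out ∅∪∅=∅
  n2('aa'): parent n1 fail=0; on 'a' 0 → fail=1;  out ∅∪{2}={2}
  n6('ce'): parent n5 fail=0; on 'e' 0 → fail=11;  out ∅∪∅=∅
  n9('cc'): parent n5 fail=0; on 'c' 0 → fail=5;  out {7}∪∅={7}
  n12('ec'): parent n11 fail=0; on 'c' 0 → fail=5;  out ∅∪∅=∅
  n17('ba'): parent n16 fail=0; on 'a' 0 → fail=1;  out ∅∪{2}={2}
  n22('eb'): parent n11 fail=0; on 'b' 0 → fail=16;  out ∅∪∅=∅
  n3('aac'): parent n2 fail=1; on 'c' 1→0 → fail=5;  out ∅∪∅=∅
  n7('ceb'): parent n6 fail=11; on 'b' 11 → fail=22;  out ∅∪∅=∅
  n10('ccc'): parent n9 fail=5; on 'c' 5 → fail=9;  out {3}∪{7}={3,7}
  n13('ecc'): parent n12 fail=5; on 'c' 5 → fail=9;  out ∅∪{7}={7}
  n18('bab'): parent n17 fail=1; on 'b' 1→0 → fail=16;  out ∅∪∅=∅
  n23('ebe'): parent n22 fail=16; on 'e' 16→0 → fail=11;  out ∅∪∅=∅
  n4('aacc'): parent n3 fail=5; on 'c' 5 → fail=9;  out {0}∪{7}={0,7}
  n8('cebd'): parent n7 fail=22; on 'd' 22→16→0 → fail=0;  out {1}∪∅={1}
  n14('ecca'): parent n13 fail=9; on 'a' 9→5→0 → fail=1;  out ∅∪{2}={2}
  n19('babd'): parent n18 fail=16; on 'd' 16→0 → fail=0;  out ∅∪∅=∅
  n24('ebed'): parent n23 fail=11; on 'd' 11→0 → fail=0;  out ∅∪∅=∅
  n15('eccac'): parent n14 fail=1; on 'c' 1→0 → fail=5;  out {4}∪∅={4}
  n20('babdb'): parent n19 fail=0; on 'b' 0 → fail=16;  out ∅∪∅=∅
  n25('ebedd'): parent n24 fail=0; on 'd' 0 → fail=0;  out {6}∪∅={6}
  n21('babdbb'): parent n20 fail=16; on 'b' 16→0 → fail=16;  out {5}∪∅={5}

Run:
i=0 'e': node 0→11
i=1 'b': node 11→22
i=2 'e': node 22→23
i=3 'd': node 23→24
i=4 'd': node 24→25  emit P6@[0:4]
i=5 'e': node 25→11 (fail-walked)
i=6 'c': node 11→12
i=7 'e': node 12→6 (fail-walked)
i=8 'c': node 6→12 (fail-walked)
i=9 'b': node 12→16 (fail-walked)
i=10 'a': node 16→17  emit P2@[10:10]
i=11 'a': node 17→2 (fail-walked)  emit P2@[11:11]
i=12 'c': node 2→3
i=13 'c': node 3→4  emit P0@[10:13],P7@[12:13]
i=14 'a': node 4→1 (fail-walked)  emit P2@[14:14]
i=15 'a': node 1→2  emit P2@[15:15]
i=16 'c': node 2→3
i=17 'c': node 3→4  emit P0@[14:17],P7@[16:17]
i=18 'd': node 4→0 (fail-walked)
i=19 'd': node 0→0
i=20 'd': node 0→0
i=21 'b': node 0→16
i=22 'c': node 16→5 (fail-walked)
i=23 'a': node 5→1 (fail-walked)  emit P2@[23:23]
i=24 'a': node 1→2  emit P2@[24:24]
i=25 'a': node 2→2 (fail-walked)  emit P2@[25:25]
i=26 'c': node 2→3
i=27 'c': node 3→4  emit P0@[24:27],P7@[26:27]
i=28 'c': node 4→10 (fail-walked)  emit P3@[26:28],P7@[27:28]
i=29 'b': node 10→16 (fail-walked)
i=30 'a': node 16→17  emit P2@[30:30]
i=31 'a': node 17→2 (fail-walked)  emit P2@[31:31]
i=32 'a': node 2→2 (fail-walked)  emit P2@[32:32]
i=33 'b': node 2→16 (fail-walked)
i=34 'b': node 16→16 (fail-walked)
i=35 'd': node 16→0 (fail-walked)
i=36 'a': node 0→1  emit P2@[36:36]
i=37 'd': node 1→0 (fail-walked)
i=38 'd': node 0→0
i=39 'c': node 0→5
i=40 'c': node 5→9  emit P7@[39:40]
i=41 'c': node 9→10  emit P3@[39:41],P7@[40:41]
i=42 'a': node 10→1 (fail-walked)  emit P2@[42:42]
i=43 'a': node 1→2  emit P2@[43:43]
i=44 'a': node 2→2 (fail-walked)  emit P2@[44:44]
i=45 'c': node 2→3
i=46 'c': node 3→4  emit P0@[43:46],P7@[45:46]
i=47 'c': node 4→10 (fail-walked)  emit P3@[45:47],P7@[46:47]
i=48 'c': node 10→10 (fail-walked)  emit P3@[46:48],P7@[47:48]
i=49 'c': node 10→10 (fail-walked)  emit P3@[47:49],P7@[48:49]
i=50 'c': node 10→10 (fail-walked)  emit P3@[48:50],P7@[49:50]
i=51 'e': node 10→6 (fail-walked)
i=52 'd': node 6→0 (fail-walked)
i=53 'e': node 0→11
i=54 'e': node 11→11 (fail-walked)
i=55 'd': node 11→0 (fail-walked)
i=56 'e': node 0→11
i=57 'c': node 11→12
i=58 'c': node 12→13  emit P7@[57:58]
i=59 'a': node 13→14  emit P2@[59:59]
i=60 'c': node 14→15  emit P4@[56:60]
i=61 'e': node 15→6 (fail-walked)
i=62 'c': node 6→12 (fail-walked)
i=63 'c': node 12→13  emit P7@[62:63]
i=64 'a': node 13→14  emit P2@[64:64]
i=65 'c': node 14→15  emit P4@[61:65]
i=66 'c': node 15→9 (fail-walked)  emit P7@[65:66]
i=67 'c': node 9→10  emit P3@[65:67],P7@[66:67]
i=68 'c': node 10→10 (fail-walked)  emit P3@[66:68],P7@[67:68]

Matches: [[4,6],[10,2],[11,2],[13,0],[13,7],[14,2],[15,2],[17,0],[17,7],[23,2],[24,2],[25,2],[27,0],[27,7],[28,3],[28,7],[30,2],[31,2],[32,2],[36,2],[40,7],[41,3],[41,7],[42,2],[43,2],[44,2],[46,0],[46,7],[47,3],[47,7],[48,3],[48,7],[49,3],[49,7],[50,3],[50,7],[58,7],[59,2],[60,4],[63,7],[64,2],[65,4],[66,7],[67,3],[67,7],[68,3],[68,7]]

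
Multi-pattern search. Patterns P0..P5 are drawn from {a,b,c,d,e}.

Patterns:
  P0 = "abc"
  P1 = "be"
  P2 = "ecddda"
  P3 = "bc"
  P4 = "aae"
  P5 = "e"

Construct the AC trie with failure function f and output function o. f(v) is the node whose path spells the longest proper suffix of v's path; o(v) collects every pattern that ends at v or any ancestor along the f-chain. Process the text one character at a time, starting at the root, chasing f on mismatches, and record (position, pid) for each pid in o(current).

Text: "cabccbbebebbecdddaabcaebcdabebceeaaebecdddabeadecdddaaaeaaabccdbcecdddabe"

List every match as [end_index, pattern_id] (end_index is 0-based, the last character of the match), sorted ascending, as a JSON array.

Construct AC machine:
Trie (insert patterns):
  0='ε' goto a→1 b→4 e→6
  1='a' goto a→13 b→2
  2='ab' goto c→3
  3='abc' goto ·  ←P0
  4='b' goto c→12 e→5
  5='be' goto ·  ←P1
  6='e' goto c→7  ←P5
  7='ec' goto d→8
  8='ecd' goto d→9
  9='ecdd' goto d→10
  10='ecddd' goto a→11
  11='ecddda' goto ·  ←P2
  12='bc' goto ·  ←P3
  13='aa' goto e→14
  14='aae' goto ·  ←P4

Failure links (BFS by depth):
  n1('a'): parent n0 fail=0; on 'a' 0 → fail=0;  out ∅∪∅=∅
  n4('b'): parent n0 fail=0; on 'b' 0 → fail=0;  out ∅∪∅=∅
  n6('e'): parent n0 fail=0; on 'e' 0 → fail=0;  out {5}∪∅={5}
  n2('ab'): parent n1 fail=0; on 'b' 0 → fail=4;  out ∅∪∅=∅
  n5('be'): parent n4 fail=0; on 'e' 0 → fail=6;  out {1}∪{5}={1,5}
  n7('ec'): parent n6 fail=0; on 'c' 0 → fail=0;  out ∅∪∅=∅
  n12('bc'): parent n4 fail=0; on 'c' 0 → fail=0;  out {3}∪∅={3}
  n13('aa'): parent n1 fail=0; on 'a' 0 → fail=1;  out ∅∪∅=∅
  n3('abc'): parent n2 fail=4; on 'c' 4 → fail=12;  out {0}∪{3}={0,3}
  n8('ecd'): parent n7 fail=0; on 'd' 0 → fail=0;  out ∅∪∅=∅
  n14('aae'): parent n13 fail=1; on 'e' 1→0 → fail=6;  out {4}∪{5}={4,5}
  n9('ecdd'): parent n8 fail=0; on 'd' 0 → fail=0;  out ∅∪∅=∅
  n10('ecddd'): parent n9 fail=0; on 'd' 0 → fail=0;  out ∅∪∅=∅
  n11('ecddda'): parent n10 fail=0; on 'a' 0 → fail=1;  out {2}∪∅={2}

Scan:
i=0 'c': node 0→0
i=1 'a': node 0→1
i=2 'b': node 1→2
i=3 'c': node 2→3  ** P0@[1:3],P3@[2:3]
i=4 'c': node 3→0 ·f
i=5 'b': node 0→4
i=6 'b': node 4→4 ·f
i=7 'e': node 4→5  ** P1@[6:7],P5@[7:7]
i=8 'b': node 5→4 ·f
i=9 'e': node 4→5  ** P1@[8:9],P5@[9:9]
i=10 'b': node 5→4 ·f
i=11 'b': node 4→4 ·f
i=12 'e': node 4→5  ** P1@[11:12],P5@[12:12]
i=13 'c': node 5→7 ·f
i=14 'd': node 7→8
i=15 'd': node 8→9
i=16 'd': node 9→10
i=17 'a': node 10→11  ** P2@[12:17]
i=18 'a': node 11→13 ·f
i=19 'b': node 13→2 ·f
i=20 'c': node 2→3  ** P0@[18:20],P3@[19:20]
i=21 'a': node 3→1 ·f
i=22 'e': node 1→6 ·f  ** P5@[22:22]
i=23 'b': node 6→4 ·f
i=24 'c': node 4→12  ** P3@[23:24]
i=25 'd': node 12→0 ·f
i=26 'a': node 0→1
i=27 'b': node 1→2
i=28 'e': node 2→5 ·f  ** P1@[27:28],P5@[28:28]
i=29 'b': node 5→4 ·f
i=30 'c': node 4→12  ** P3@[29:30]
i=31 'e': node 12→6 ·f  ** P5@[31:31]
i=32 'e': node 6→6 ·f  ** P5@[32:32]
i=33 'a': node 6→1 ·f
i=34 'a': node 1→13
i=35 'e': node 13→14  ** P4@[33:35],P5@[35:35]
i=36 'b': node 14→4 ·f
i=37 'e': node 4→5  ** P1@[36:37],P5@[37:37]
i=38 'c': node 5→7 ·f
i=39 'd': node 7→8
i=40 'd': node 8→9
i=41 'd': node 9→10
i=42 'a': node 10→11  ** P2@[37:42]
i=43 'b': node 11→2 ·f
i=44 'e': node 2→5 ·f  ** P1@[43:44],P5@[44:44]
i=45 'a': node 5→1 ·f
i=46 'd': node 1→0 ·f
i=47 'e': node 0→6  ** P5@[47:47]
i=48 'c': node 6→7
i=49 'd': node 7→8
i=50 'd': node 8→9
i=51 'd': node 9→10
i=52 'a': node 10→11  ** P2@[47:52]
i=53 'a': node 11→13 ·f
i=54 'a': node 13→13 ·f
i=55 'e': node 13→14  ** P4@[53:55],P5@[55:55]
i=56 'a': node 14→1 ·f
i=57 'a': node 1→13
i=58 'a': node 13→13 ·f
i=59 'b': node 13→2 ·f
i=60 'c': node 2→3  ** P0@[58:60],P3@[59:60]
i=61 'c': node 3→0 ·f
i=62 'd': node 0→0
i=63 'b': node 0→4
i=64 'c': node 4→12  ** P3@[63:64]
i=65 'e': node 12→6 ·f  ** P5@[65:65]
i=66 'c': node 6→7
i=67 'd': node 7→8
i=68 'd': node 8→9
i=69 'd': node 9→10
i=70 'a': node 10→11  ** P2@[65:70]
i=71 'b': node 11→2 ·f
i=72 'e': node 2→5 ·f  ** P1@[71:72],P5@[72:72]

Result: [[3,0],[3,3],[7,1],[7,5],[9,1],[9,5],[12,1],[12,5],[17,2],[20,0],[20,3],[22,5],[24,3],[28,1],[28,5],[30,3],[31,5],[32,5],[35,4],[35,5],[37,1],[37,5],[42,2],[44,1],[44,5],[47,5],[52,2],[55,4],[55,5],[60,0],[60,3],[64,3],[65,5],[70,2],[72,1],[72,5]]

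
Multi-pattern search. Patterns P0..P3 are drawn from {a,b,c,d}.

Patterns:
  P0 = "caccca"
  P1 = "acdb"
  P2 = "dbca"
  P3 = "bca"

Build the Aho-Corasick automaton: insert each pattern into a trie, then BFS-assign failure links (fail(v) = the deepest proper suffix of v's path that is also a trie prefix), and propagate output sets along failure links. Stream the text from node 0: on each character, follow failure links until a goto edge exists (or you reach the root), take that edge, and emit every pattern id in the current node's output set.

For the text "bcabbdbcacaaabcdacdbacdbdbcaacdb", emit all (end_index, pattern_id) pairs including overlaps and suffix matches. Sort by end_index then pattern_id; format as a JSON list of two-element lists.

Construct AC machine:
Trie nodes:
  0='ε' goto a→7 b→15 c→1 d→11
  1='c' goto a→2
  2='ca' goto c→3
  3='cac' goto c→4
  4='cacc' goto c→5
  5='caccc' goto a→6
  6='caccca' goto ·  [P0 ends]
  7='a' goto c→8
  8='ac' goto d→9
  9='acd' goto b→10
  10='acdb' goto ·  [P1 ends]
  11='d' goto b→12
  12='db' goto c→13
  13='dbc' goto a→14
  14='dbca' goto ·  [P2 ends]
  15='b' goto c→16
  16='bc' goto a→17
  17='bca' goto ·  [P3 ends]

Failure links (BFS by depth):
  n1('c'): parent n0 fail=0; on 'c' 0 → fail=0;  out ∅∪∅=∅
  n7('a'): parent n0 fail=0; on 'a' 0 → fail=0;  out ∅∪∅=∅
  n11('d'): parent n0 fail=0; on 'd' 0 → fail=0;  out ∅∪∅=∅
  n15('b'): parent n0 fail=0; on 'b' 0 → fail=0;  out ∅∪∅=∅
  n2('ca'): parent n1 fail=0; on 'a' 0 → fail=7;  out ∅∪∅=∅
  n8('ac'): parent n7 fail=0; on 'c' 0 → fail=1;  out ∅∪∅=∅
  n12('db'): parent n11 fail=0; on 'b' 0 → fail=15;  out ∅∪∅=∅
  n16('bc'): parent n15 fail=0; on 'c' 0 → fail=1;  out ∅∪∅=∅
  n3('cac'): parent n2 fail=7; on 'c' 7 → fail=8;  out ∅∪∅=∅
  n9('acd'): parent n8 fail=1; on 'd' 1→0 → fail=11;  out ∅∪∅=∅
  n13('dbc'): parent n12 fail=15; on 'c' 15 → fail=16;  out ∅∪∅=∅
  n17('bca'): parent n16 fail=1; on 'a' 1 → fail=2;  out {3}∪∅={3}
  n4('cacc'): parent n3 fail=8; on 'c' 8→1→0 → fail=1;  out ∅∪∅=∅
  n10('acdb'): parent n9 fail=11; on 'b' 11 → fail=12;  out {1}∪∅={1}
  n14('dbca'): parent n13 fail=16; on 'a' 16 → fail=17;  out {2}∪{3}={2,3}
  n5('caccc'): parent n4 fail=1; on 'c' 1→0 → fail=1;  out ∅∪∅=∅
  n6('caccca'): parent n5 fail=1; on 'a' 1 → fail=2;  out {0}∪∅={0}

Text stream:
[0] read 'b'  n0⇒n15
[1] read 'c'  n15⇒n16
[2] read 'a'  n16⇒n17  ** P3@[0:2]
[3] read 'b'  n17⇒n15 (fail-walked)
[4] read 'b'  n15⇒n15 (fail-walked)
[5] read 'd'  n15⇒n11 (fail-walked)
[6] read 'b'  n11⇒n12
[7] read 'c'  n12⇒n13
[8] read 'a'  n13⇒n14  ** P2@[5:8],P3@[6:8]
[9] read 'c'  n14⇒n3 (fail-walked)
[10] read 'a'  n3⇒n2 (fail-walked)
[11] read 'a'  n2⇒n7 (fail-walked)
[12] read 'a'  n7⇒n7 (fail-walked)
[13] read 'b'  n7⇒n15 (fail-walked)
[14] read 'c'  n15⇒n16
[15] read 'd'  n16⇒n11 (fail-walked)
[16] read 'a'  n11⇒n7 (fail-walked)
[17] read 'c'  n7⇒n8
[18] read 'd'  n8⇒n9
[19] read 'b'  n9⇒n10  ** P1@[16:19]
[20] read 'a'  n10⇒n7 (fail-walked)
[21] read 'c'  n7⇒n8
[22] read 'd'  n8⇒n9
[23] read 'b'  n9⇒n10  ** P1@[20:23]
[24] read 'd'  n10⇒n11 (fail-walked)
[25] read 'b'  n11⇒n12
[26] read 'c'  n12⇒n13
[27] read 'a'  n13⇒n14  ** P2@[24:27],P3@[25:27]
[28] read 'a'  n14⇒n7 (fail-walked)
[29] read 'c'  n7⇒n8
[30] read 'd'  n8⇒n9
[31] read 'b'  n9⇒n10  ** P1@[28:31]

Result: [[2,3],[8,2],[8,3],[19,1],[23,1],[27,2],[27,3],[31,1]]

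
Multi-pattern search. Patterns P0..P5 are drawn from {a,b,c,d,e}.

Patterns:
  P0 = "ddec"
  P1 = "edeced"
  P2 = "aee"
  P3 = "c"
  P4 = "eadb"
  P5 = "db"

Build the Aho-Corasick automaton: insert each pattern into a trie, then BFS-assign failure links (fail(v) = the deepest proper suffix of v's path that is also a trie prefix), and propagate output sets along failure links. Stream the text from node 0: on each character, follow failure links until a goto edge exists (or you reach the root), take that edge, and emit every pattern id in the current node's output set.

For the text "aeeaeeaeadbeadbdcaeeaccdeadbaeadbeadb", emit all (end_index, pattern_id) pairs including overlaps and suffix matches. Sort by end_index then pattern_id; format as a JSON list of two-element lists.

Build automaton:
Trie nodes:
  0='ε' goto a→11 c→14 d→1 e→5
  1='d' goto b→18 d→2
  2='dd' goto e→3
  3='dde' goto c→4
  4='ddec' goto ·  [P0 ends]
  5='e' goto a→15 d→6
  6='ed' goto e→7
  7='ede' goto c→8
  8='edec' goto e→9
  9='edece' goto d→10
  10='edeced' goto ·  [P1 ends]
  11='a' goto e→12
  12='ae' goto e→13
  13='aee' goto ·  [P2 ends]
  14='c' goto ·  [P3 ends]
  15='ea' goto d→16
  16='ead' goto b→17
  17='eadb' goto ·  [P4 ends]
  18='db' goto ·  [P5 ends]

Failure links (BFS by depth):
  fail(1) 'd': from fail(0)=0 chase 'd': 0 ⇒ 0;  out=∅∪out(0)=∅
  fail(5) 'e': from fail(0)=0 chase 'e': 0 ⇒ 0;  out=∅∪out(0)=∅
  fail(11) 'a': from fail(0)=0 chase 'a': 0 ⇒ 0;  out=∅∪out(0)=∅
  fail(14) 'c': from fail(0)=0 chase 'c': 0 ⇒ 0;  out={3}∪out(0)={3}
  fail(2) 'dd': from fail(1)=0 chase 'd': 0 ⇒ 1;  out=∅∪out(1)=∅
  fail(6) 'ed': from fail(5)=0 chase 'd': 0 ⇒ 1;  out=∅∪out(1)=∅
  fail(12) 'ae': from fail(11)=0 chase 'e': 0 ⇒ 5;  out=∅∪out(5)=∅
  fail(15) 'ea': from fail(5)=0 chase 'a': 0 ⇒ 11;  out=∅∪out(11)=∅
  fail(18) 'db': from fail(1)=0 chase 'b': 0 ⇒ 0;  out={5}∪out(0)={5}
  fail(3) 'dde': from fail(2)=1 chase 'e': 1→0 ⇒ 5;  out=∅∪out(5)=∅
  fail(7) 'ede': from fail(6)=1 chase 'e': 1→0 ⇒ 5;  out=∅∪out(5)=∅
  fail(13) 'aee': from fail(12)=5 chase 'e': 5→0 ⇒ 5;  out={2}∪out(5)={2}
  fail(16) 'ead': from fail(15)=11 chase 'd': 11→0 ⇒ 1;  out=∅∪out(1)=∅
  fail(4) 'ddec': from fail(3)=5 chase 'c': 5→0 ⇒ 14;  out={0}∪out(14)={0,3}
  fail(8) 'edec': from fail(7)=5 chase 'c': 5→0 ⇒ 14;  out=∅∪out(14)={3}
  fail(17) 'eadb': from fail(16)=1 chase 'b': 1 ⇒ 18;  out={4}∪out(18)={4,5}
  fail(9) 'edece': from fail(8)=14 chase 'e': 14→0 ⇒ 5;  out=∅∪out(5)=∅
  fail(10) 'edeced': from fail(9)=5 chase 'd': 5 ⇒ 6;  out={1}∪out(6)={1}

Run:
i=0 'a': node 0→11
i=1 'e': node 11→12
i=2 'e': node 12→13  emit P2@[0:2]
i=3 'a': node 13→15 ·f
i=4 'e': node 15→12 ·f
i=5 'e': node 12→13  emit P2@[3:5]
i=6 'a': node 13→15 ·f
i=7 'e': node 15→12 ·f
i=8 'a': node 12→15 ·f
i=9 'd': node 15→16
i=10 'b': node 16→17  emit P4@[7:10],P5@[9:10]
i=11 'e': node 17→5 ·f
i=12 'a': node 5→15
i=13 'd': node 15→16
i=14 'b': node 16→17  emit P4@[11:14],P5@[13:14]
i=15 'd': node 17→1 ·f
i=16 'c': node 1→14 ·f  emit P3@[16:16]
i=17 'a': node 14→11 ·f
i=18 'e': node 11→12
i=19 'e': node 12→13  emit P2@[17:19]
i=20 'a': node 13→15 ·f
i=21 'c': node 15→14 ·f  emit P3@[21:21]
i=22 'c': node 14→14 ·f  emit P3@[22:22]
i=23 'd': node 14→1 ·f
i=24 'e': node 1→5 ·f
i=25 'a': node 5→15
i=26 'd': node 15→16
i=27 'b': node 16→17  emit P4@[24:27],P5@[26:27]
i=28 'a': node 17→11 ·f
i=29 'e': node 11→12
i=30 'a': node 12→15 ·f
i=31 'd': node 15→16
i=32 'b': node 16→17  emit P4@[29:32],P5@[31:32]
i=33 'e': node 17→5 ·f
i=34 'a': node 5→15
i=35 'd': node 15→16
i=36 'b': node 16→17  emit P4@[33:36],P5@[35:36]

Result: [[2,2],[5,2],[10,4],[10,5],[14,4],[14,5],[16,3],[19,2],[21,3],[22,3],[27,4],[27,5],[32,4],[32,5],[36,4],[36,5]]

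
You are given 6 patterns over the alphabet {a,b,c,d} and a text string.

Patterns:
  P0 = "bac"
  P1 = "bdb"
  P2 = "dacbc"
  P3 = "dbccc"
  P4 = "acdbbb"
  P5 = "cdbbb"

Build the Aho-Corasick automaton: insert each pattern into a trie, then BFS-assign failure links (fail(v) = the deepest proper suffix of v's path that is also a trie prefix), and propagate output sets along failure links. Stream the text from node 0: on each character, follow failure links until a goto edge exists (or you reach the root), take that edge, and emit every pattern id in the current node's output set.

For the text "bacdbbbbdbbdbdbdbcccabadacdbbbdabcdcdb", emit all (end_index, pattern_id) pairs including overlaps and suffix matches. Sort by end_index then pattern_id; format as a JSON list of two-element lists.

Build automaton:
Trie (insert patterns):
  n0 'ε': a→15 b→1 c→21 d→6
  n1 'b': a→2 d→4
  n2 'ba': c→3
  n3 'bac': ·  ←P0
  n4 'bd': b→5
  n5 'bdb': ·  ←P1
  n6 'd': a→7 b→11
  n7 'da': c→8
  n8 'dac': b→9
  n9 'dacb': c→10
  n10 'dacbc': ·  ←P2
  n11 'db': c→12
  n12 'dbc': c→13
  n13 'dbcc': c→14
  n14 'dbccc': ·  ←P3
  n15 'a': c→16
  n16 'ac': d→17
  n17 'acd': b→18
  n18 'acdb': b→19
  n19 'acdbb': b→20
  n20 'acdbbb': ·  ←P4
  n21 'c': d→22
  n22 'cd': b→23
  n23 'cdb': b→24
  n24 'cdbb': b→25
  n25 'cdbbb': ·  ←P5

Failure links (BFS by depth):
  fail(1) 'b': from fail(0)=0 chase 'b': 0 ⇒ 0;  out=∅∪out(0)=∅
  fail(6) 'd': from fail(0)=0 chase 'd': 0 ⇒ 0;  out=∅∪out(0)=∅
  fail(15) 'a': from fail(0)=0 chase 'a': 0 ⇒ 0;  out=∅∪out(0)=∅
  fail(21) 'c': from fail(0)=0 chase 'c': 0 ⇒ 0;  out=∅∪out(0)=∅
  fail(2) 'ba': from fail(1)=0 chase 'a': 0 ⇒ 15;  out=∅∪out(15)=∅
  fail(4) 'bd': from fail(1)=0 chase 'd': 0 ⇒ 6;  out=∅∪out(6)=∅
  fail(7) 'da': from fail(6)=0 chase 'a': 0 ⇒ 15;  out=∅∪out(15)=∅
  fail(11) 'db': from fail(6)=0 chase 'b': 0 ⇒ 1;  out=∅∪out(1)=∅
  fail(16) 'ac': from fail(15)=0 chase 'c': 0 ⇒ 21;  out=∅∪out(21)=∅
  fail(22) 'cd': from fail(21)=0 chase 'd': 0 ⇒ 6;  out=∅∪out(6)=∅
  fail(3) 'bac': from fail(2)=15 chase 'c': 15 ⇒ 16;  out={0}∪out(16)={0}
  fail(5) 'bdb': from fail(4)=6 chase 'b': 6 ⇒ 11;  out={1}∪out(11)={1}
  fail(8) 'dac': from fail(7)=15 chase 'c': 15 ⇒ 16;  out=∅∪out(16)=∅
  fail(12) 'dbc': from fail(11)=1 chase 'c': 1→0 ⇒ 21;  out=∅∪out(21)=∅
  fail(17) 'acd': from fail(16)=21 chase 'd': 21 ⇒ 22;  out=∅∪out(22)=∅
  fail(23) 'cdb': from fail(22)=6 chase 'b': 6 ⇒ 11;  out=∅∪out(11)=∅
  fail(9) 'dacb': from fail(8)=16 chase 'b': 16→21→0 ⇒ 1;  out=∅∪out(1)=∅
  fail(13) 'dbcc': from fail(12)=21 chase 'c': 21→0 ⇒ 21;  out=∅∪out(21)=∅
  fail(18) 'acdb': from fail(17)=22 chase 'b': 22 ⇒ 23;  out=∅∪out(23)=∅
  fail(24) 'cdbb': from fail(23)=11 chase 'b': 11→1→0 ⇒ 1;  out=∅∪out(1)=∅
  fail(10) 'dacbc': from fail(9)=1 chase 'c': 1→0 ⇒ 21;  out={2}∪out(21)={2}
  fail(14) 'dbccc': from fail(13)=21 chase 'c': 21→0 ⇒ 21;  out={3}∪out(21)={3}
  fail(19) 'acdbb': from fail(18)=23 chase 'b': 23 ⇒ 24;  out=∅∪out(24)=∅
  fail(25) 'cdbbb': from fail(24)=1 chase 'b': 1→0 ⇒ 1;  out={5}∪out(1)={5}
  fail(20) 'acdbbb': from fail(19)=24 chase 'b': 24 ⇒ 25;  out={4}∪out(25)={4,5}

Text stream:
pos 0 'b': at 1
pos 1 'a': at 2
pos 2 'c': at 3  emit P0@[0:2]
pos 3 'd': at 17 (fail-walked)
pos 4 'b': at 18
pos 5 'b': at 19
pos 6 'b': at 20  emit P4@[1:6],P5@[2:6]
pos 7 'b': at 1 (fail-walked)
pos 8 'd': at 4
pos 9 'b': at 5  emit P1@[7:9]
pos 10 'b': at 1 (fail-walked)
pos 11 'd': at 4
pos 12 'b': at 5  emit P1@[10:12]
pos 13 'd': at 4 (fail-walked)
pos 14 'b': at 5  emit P1@[12:14]
pos 15 'd': at 4 (fail-walked)
pos 16 'b': at 5  emit P1@[14:16]
pos 17 'c': at 12 (fail-walked)
pos 18 'c': at 13
pos 19 'c': at 14  emit P3@[15:19]
pos 20 'a': at 15 (fail-walked)
pos 21 'b': at 1 (fail-walked)
pos 22 'a': at 2
pos 23 'd': at 6 (fail-walked)
pos 24 'a': at 7
pos 25 'c': at 8
pos 26 'd': at 17 (fail-walked)
pos 27 'b': at 18
pos 28 'b': at 19
pos 29 'b': at 20  emit P4@[24:29],P5@[25:29]
pos 30 'd': at 4 (fail-walked)
pos 31 'a': at 7 (fail-walked)
pos 32 'b': at 1 (fail-walked)
pos 33 'c': at 21 (fail-walked)
pos 34 'd': at 22
pos 35 'c': at 21 (fail-walked)
pos 36 'd': at 22
pos 37 'b': at 23

Matches: [[2,0],[6,4],[6,5],[9,1],[12,1],[14,1],[16,1],[19,3],[29,4],[29,5]]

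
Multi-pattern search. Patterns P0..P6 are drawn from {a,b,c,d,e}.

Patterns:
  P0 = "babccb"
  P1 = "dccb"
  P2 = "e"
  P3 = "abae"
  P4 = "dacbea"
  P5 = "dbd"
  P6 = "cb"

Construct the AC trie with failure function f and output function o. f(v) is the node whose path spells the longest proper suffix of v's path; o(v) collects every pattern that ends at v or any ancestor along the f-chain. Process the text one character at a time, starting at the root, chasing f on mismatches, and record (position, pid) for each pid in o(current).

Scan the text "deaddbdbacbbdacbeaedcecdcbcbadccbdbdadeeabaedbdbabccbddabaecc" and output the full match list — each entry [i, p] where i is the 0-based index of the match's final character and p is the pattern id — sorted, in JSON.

Build automaton:
Trie (insert patterns):
  n0 'ε': a→12 b→1 c→23 d→7 e→11
  n1 'b': a→2
  n2 'ba': b→3
  n3 'bab': c→4
  n4 'babc': c→5
  n5 'babcc': b→6
  n6 'babccb': ·  ←P0
  n7 'd': a→16 b→21 c→8
  n8 'dc': c→9
  n9 'dcc': b→10
  n10 'dccb': ·  ←P1
  n11 'e': ·  ←P2
  n12 'a': b→13
  n13 'ab': a→14
  n14 'aba': e→15
  n15 'abae': ·  ←P3
  n16 'da': c→17
  n17 'dac': b→18
  n18 'dacb': e→19
  n19 'dacbe': a→20
  n20 'dacbea': ·  ←P4
  n21 'db': d→22
  n22 'dbd': ·  ←P5
  n23 'c': b→24
  n24 'cb': ·  ←P6

Failure links (BFS by depth):
  fail(1) 'b': from fail(0)=0 chase 'b': 0 ⇒ 0;  out=∅∪out(0)=∅
  fail(7) 'd': from fail(0)=0 chase 'd': 0 ⇒ 0;  out=∅∪out(0)=∅
  fail(11) 'e': from fail(0)=0 chase 'e': 0 ⇒ 0;  out={2}∪out(0)={2}
  fail(12) 'a': from fail(0)=0 chase 'a': 0 ⇒ 0;  out=∅∪out(0)=∅
  fail(23) 'c': from fail(0)=0 chase 'c': 0 ⇒ 0;  out=∅∪out(0)=∅
  fail(2) 'ba': from fail(1)=0 chase 'a': 0 ⇒ 12;  out=∅∪out(12)=∅
  fail(8) 'dc': from fail(7)=0 chase 'c': 0 ⇒ 23;  out=∅∪out(23)=∅
  fail(13) 'ab': from fail(12)=0 chase 'b': 0 ⇒ 1;  out=∅∪out(1)=∅
  fail(16) 'da': from fail(7)=0 chase 'a': 0 ⇒ 12;  out=∅∪out(12)=∅
  fail(21) 'db': from fail(7)=0 chase 'b': 0 ⇒ 1;  out=∅∪out(1)=∅
  fail(24) 'cb': from fail(23)=0 chase 'b': 0 ⇒ 1;  out={6}∪out(1)={6}
  fail(3) 'bab': from fail(2)=12 chase 'b': 12 ⇒ 13;  out=∅∪out(13)=∅
  fail(9) 'dcc': from fail(8)=23 chase 'c': 23→0 ⇒ 23;  out=∅∪out(23)=∅
  fail(14) 'aba': from fail(13)=1 chase 'a': 1 ⇒ 2;  out=∅∪out(2)=∅
  fail(17) 'dac': from fail(16)=12 chase 'c': 12→0 ⇒ 23;  out=∅∪out(23)=∅
  fail(22) 'dbd': from fail(21)=1 chase 'd': 1→0 ⇒ 7;  out={5}∪out(7)={5}
  fail(4) 'babc': from fail(3)=13 chase 'c': 13→1→0 ⇒ 23;  out=∅∪out(23)=∅
  fail(10) 'dccb': from fail(9)=23 chase 'b': 23 ⇒ 24;  out={1}∪out(24)={1,6}
  fail(15) 'abae': from fail(14)=2 chase 'e': 2→12→0 ⇒ 11;  out={3}∪out(11)={2,3}
  fail(18) 'dacb': from fail(17)=23 chase 'b': 23 ⇒ 24;  out=∅∪out(24)={6}
  fail(5) 'babcc': from fail(4)=23 chase 'c': 23→0 ⇒ 23;  out=∅∪out(23)=∅
  fail(19) 'dacbe': from fail(18)=24 chase 'e': 24→1→0 ⇒ 11;  out=∅∪out(11)={2}
  fail(6) 'babccb': from fail(5)=23 chase 'b': 23 ⇒ 24;  out={0}∪out(24)={0,6}
  fail(20) 'dacbea': from fail(19)=11 chase 'a': 11→0 ⇒ 12;  out={4}∪out(12)={4}

Scan:
i=0 'd': node 0→7
i=1 'e': node 7→11 (via fail)  emit P2@[1:1]
i=2 'a': node 11→12 (via fail)
i=3 'd': node 12→7 (via fail)
i=4 'd': node 7→7 (via fail)
i=5 'b': node 7→21
i=6 'd': node 21→22  emit P5@[4:6]
i=7 'b': node 22→21 (via fail)
i=8 'a': node 21→2 (via fail)
i=9 'c': node 2→23 (via fail)
i=10 'b': node 23→24  emit P6@[9:10]
i=11 'b': node 24→1 (via fail)
i=12 'd': node 1→7 (via fail)
i=13 'a': node 7→16
i=14 'c': node 16→17
i=15 'b': node 17→18  emit P6@[14:15]
i=16 'e': node 18→19  emit P2@[16:16]
i=17 'a': node 19→20  emit P4@[12:17]
i=18 'e': node 20→11 (via fail)  emit P2@[18:18]
i=19 'd': node 11→7 (via fail)
i=20 'c': node 7→8
i=21 'e': node 8→11 (via fail)  emit P2@[21:21]
i=22 'c': node 11→23 (via fail)
i=23 'd': node 23→7 (via fail)
i=24 'c': node 7→8
i=25 'b': node 8→24 (via fail)  emit P6@[24:25]
i=26 'c': node 24→23 (via fail)
i=27 'b': node 23→24  emit P6@[26:27]
i=28 'a': node 24→2 (via fail)
i=29 'd': node 2→7 (via fail)
i=30 'c': node 7→8
i=31 'c': node 8→9
i=32 'b': node 9→10  emit P1@[29:32],P6@[31:32]
i=33 'd': node 10→7 (via fail)
i=34 'b': node 7→21
i=35 'd': node 21→22  emit P5@[33:35]
i=36 'a': node 22→16 (via fail)
i=37 'd': node 16→7 (via fail)
i=38 'e': node 7→11 (via fail)  emit P2@[38:38]
i=39 'e': node 11→11 (via fail)  emit P2@[39:39]
i=40 'a': node 11→12 (via fail)
i=41 'b': node 12→13
i=42 'a': node 13→14
i=43 'e': node 14→15  emit P2@[43:43],P3@[40:43]
i=44 'd': node 15→7 (via fail)
i=45 'b': node 7→21
i=46 'd': node 21→22  emit P5@[44:46]
i=47 'b': node 22→21 (via fail)
i=48 'a': node 21→2 (via fail)
i=49 'b': node 2→3
i=50 'c': node 3→4
i=51 'c': node 4→5
i=52 'b': node 5→6  emit P0@[47:52],P6@[51:52]
i=53 'd': node 6→7 (via fail)
i=54 'd': node 7→7 (via fail)
i=55 'a': node 7→16
i=56 'b': node 16→13 (via fail)
i=57 'a': node 13→14
i=58 'e': node 14→15  emit P2@[58:58],P3@[55:58]
i=59 'c': node 15→23 (via fail)
i=60 'c': node 23→23 (via fail)

Matches: [[1,2],[6,5],[10,6],[15,6],[16,2],[17,4],[18,2],[21,2],[25,6],[27,6],[32,1],[32,6],[35,5],[38,2],[39,2],[43,2],[43,3],[46,5],[52,0],[52,6],[58,2],[58,3]]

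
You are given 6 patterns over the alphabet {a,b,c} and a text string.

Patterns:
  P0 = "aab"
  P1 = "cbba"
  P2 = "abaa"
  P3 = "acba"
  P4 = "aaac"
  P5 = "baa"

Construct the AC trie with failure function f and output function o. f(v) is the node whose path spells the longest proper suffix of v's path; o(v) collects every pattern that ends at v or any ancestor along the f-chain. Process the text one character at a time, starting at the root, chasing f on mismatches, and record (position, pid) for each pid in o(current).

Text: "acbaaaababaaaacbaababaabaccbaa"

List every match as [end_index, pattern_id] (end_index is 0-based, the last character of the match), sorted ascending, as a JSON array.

Build automaton:
Trie (insert patterns):
  0='ε' goto a→1 b→16 c→4
  1='a' goto a→2 b→8 c→11
  2='aa' goto a→14 b→3
  3='aab' goto ·  [P0 ends]
  4='c' goto b→5
  5='cb' goto b→6
  6='cbb' goto a→7
  7='cbba' goto ·  [P1 ends]
  8='ab' goto a→9
  9='aba' goto a→10
  10='abaa' goto ·  [P2 ends]
  11='ac' goto b→12
  12='acb' goto a→13
  13='acba' goto ·  [P3 ends]
  14='aaa' goto c→15
  15='aaac' goto ·  [P4 ends]
  16='b' goto a→17
  17='ba' goto a→18
  18='baa' goto ·  [P5 ends]

Failure links (BFS by depth):
  n1('a'): parent n0 fail=0; on 'a' 0 → fail=0;  out ∅∪∅=∅
  n4('c'): parent n0 fail=0; on 'c' 0 → fail=0;  out ∅∪∅=∅
  n16('b'): parent n0 fail=0; on 'b' 0 → fail=0;  out ∅∪∅=∅
  n2('aa'): parent n1 fail=0; on 'a' 0 → fail=1;  out ∅∪∅=∅
  n5('cb'): parent n4 fail=0; on 'b' 0 → fail=16;  out ∅∪∅=∅
  n8('ab'): parent n1 fail=0; on 'b' 0 → fail=16;  out ∅∪∅=∅
  n11('ac'): parent n1 fail=0; on 'c' 0 → fail=4;  out ∅∪∅=∅
  n17('ba'): parent n16 fail=0; on 'a' 0 → fail=1;  out ∅∪∅=∅
  n3('aab'): parent n2 fail=1; on 'b' 1 → fail=8;  out {0}∪∅={0}
  n6('cbb'): parent n5 fail=16; on 'b' 16→0 → fail=16;  out ∅∪∅=∅
  n9('aba'): parent n8 fail=16; on 'a' 16 → fail=17;  out ∅∪∅=∅
  n12('acb'): parent n11 fail=4; on 'b' 4 → fail=5;  out ∅∪∅=∅
  n14('aaa'): parent n2 fail=1; on 'a' 1 → fail=2;  out ∅∪∅=∅
  n18('baa'): parent n17 fail=1; on 'a' 1 → fail=2;  out {5}∪∅={5}
  n7('cbba'): parent n6 fail=16; on 'a' 16 → fail=17;  out {1}∪∅={1}
  n10('abaa'): parent n9 fail=17; on 'a' 17 → fail=18;  out {2}∪{5}={2,5}
  n13('acba'): parent n12 fail=5; on 'a' 5→16 → fail=17;  out {3}∪∅={3}
  n15('aaac'): parent n14 fail=2; on 'c' 2→1 → fail=11;  out {4}∪∅={4}

Scan:
i=0 'a': node 0→1
i=1 'c': node 1→11
i=2 'b': node 11→12
i=3 'a': node 12→13  ** P3@[0:3]
i=4 'a': node 13→18 ·f  ** P5@[2:4]
i=5 'a': node 18→14 ·f
i=6 'a': node 14→14 ·f
i=7 'b': node 14→3 ·f  ** P0@[5:7]
i=8 'a': node 3→9 ·f
i=9 'b': node 9→8 ·f
i=10 'a': node 8→9
i=11 'a': node 9→10  ** P2@[8:11],P5@[9:11]
i=12 'a': node 10→14 ·f
i=13 'a': node 14→14 ·f
i=14 'c': node 14→15  ** P4@[11:14]
i=15 'b': node 15→12 ·f
i=16 'a': node 12→13  ** P3@[13:16]
i=17 'a': node 13→18 ·f  ** P5@[15:17]
i=18 'b': node 18→3 ·f  ** P0@[16:18]
i=19 'a': node 3→9 ·f
i=20 'b': node 9→8 ·f
i=21 'a': node 8→9
i=22 'a': node 9→10  ** P2@[19:22],P5@[20:22]
i=23 'b': node 10→3 ·f  ** P0@[21:23]
i=24 'a': node 3→9 ·f
i=25 'c': node 9→11 ·f
i=26 'c': node 11→4 ·f
i=27 'b': node 4→5
i=28 'a': node 5→17 ·f
i=29 'a': node 17→18  ** P5@[27:29]

Result: [[3,3],[4,5],[7,0],[11,2],[11,5],[14,4],[16,3],[17,5],[18,0],[22,2],[22,5],[23,0],[29,5]]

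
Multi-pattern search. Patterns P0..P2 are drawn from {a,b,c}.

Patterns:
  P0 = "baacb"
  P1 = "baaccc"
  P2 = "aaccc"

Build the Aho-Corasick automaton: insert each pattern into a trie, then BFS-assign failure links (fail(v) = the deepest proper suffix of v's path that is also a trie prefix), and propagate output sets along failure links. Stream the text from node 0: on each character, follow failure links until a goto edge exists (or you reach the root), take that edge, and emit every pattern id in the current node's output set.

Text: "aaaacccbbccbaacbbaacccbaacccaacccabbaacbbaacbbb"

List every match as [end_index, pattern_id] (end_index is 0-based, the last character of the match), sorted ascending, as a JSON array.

Build automaton:
Trie (insert patterns):
  0='ε' goto a→8 b→1
  1='b' goto a→2
  2='ba' goto a→3
  3='baa' goto c→4
  4='baac' goto b→5 c→6
  5='baacb' goto ·  [P0 ends]
  6='baacc' goto c→7
  7='baaccc' goto ·  [P1 ends]
  8='a' goto a→9
  9='aa' goto c→10
  10='aac' goto c→11
  11='aacc' goto c→12
  12='aaccc' goto ·  [P2 ends]

BFS fail/out derivation:
  fail(1) 'b': from fail(0)=0 chase 'b': 0 ⇒ 0;  out=∅∪out(0)=∅
  fail(8) 'a': from fail(0)=0 chase 'a': 0 ⇒ 0;  out=∅∪out(0)=∅
  fail(2) 'ba': from fail(1)=0 chase 'a': 0 ⇒ 8;  out=∅∪out(8)=∅
  fail(9) 'aa': from fail(8)=0 chase 'a': 0 ⇒ 8;  out=∅∪out(8)=∅
  fail(3) 'baa': from fail(2)=8 chase 'a': 8 ⇒ 9;  out=∅∪out(9)=∅
  fail(10) 'aac': from fail(9)=8 chase 'c': 8→0 ⇒ 0;  out=∅∪out(0)=∅
  fail(4) 'baac': from fail(3)=9 chase 'c': 9 ⇒ 10;  out=∅∪out(10)=∅
  fail(11) 'aacc': from fail(10)=0 chase 'c': 0 ⇒ 0;  out=∅∪out(0)=∅
  fail(5) 'baacb': from fail(4)=10 chase 'b': 10→0 ⇒ 1;  out={0}∪out(1)={0}
  fail(6) 'baacc': from fail(4)=10 chase 'c': 10 ⇒ 11;  out=∅∪out(11)=∅
  fail(12) 'aaccc': from fail(11)=0 chase 'c': 0 ⇒ 0;  out={2}∪out(0)={2}
  fail(7) 'baaccc': from fail(6)=11 chase 'c': 11 ⇒ 12;  out={1}∪out(12)={1,2}

Text stream:
pos 0 'a': at 8
pos 1 'a': at 9
pos 2 'a': at 9 (via fail)
pos 3 'a': at 9 (via fail)
pos 4 'c': at 10
pos 5 'c': at 11
pos 6 'c': at 12  → match P2@[2:6]
pos 7 'b': at 1 (via fail)
pos 8 'b': at 1 (via fail)
pos 9 'c': at 0 (via fail)
pos 10 'c': at 0
pos 11 'b': at 1
pos 12 'a': at 2
pos 13 'a': at 3
pos 14 'c': at 4
pos 15 'b': at 5  → match P0@[11:15]
pos 16 'b': at 1 (via fail)
pos 17 'a': at 2
pos 18 'a': at 3
pos 19 'c': at 4
pos 20 'c': at 6
pos 21 'c': at 7  → match P1@[16:21],P2@[17:21]
pos 22 'b': at 1 (via fail)
pos 23 'a': at 2
pos 24 'a': at 3
pos 25 'c': at 4
pos 26 'c': at 6
pos 27 'c': at 7  → match P1@[22:27],P2@[23:27]
pos 28 'a': at 8 (via fail)
pos 29 'a': at 9
pos 30 'c': at 10
pos 31 'c': at 11
pos 32 'c': at 12  → match P2@[28:32]
pos 33 'a': at 8 (via fail)
pos 34 'b': at 1 (via fail)
pos 35 'b': at 1 (via fail)
pos 36 'a': at 2
pos 37 'a': at 3
pos 38 'c': at 4
pos 39 'b': at 5  → match P0@[35:39]
pos 40 'b': at 1 (via fail)
pos 41 'a': at 2
pos 42 'a': at 3
pos 43 'c': at 4
pos 44 'b': at 5  → match P0@[40:44]
pos 45 'b': at 1 (via fail)
pos 46 'b': at 1 (via fail)

All matches (sorted): [[6,2],[15,0],[21,1],[21,2],[27,1],[27,2],[32,2],[39,0],[44,0]]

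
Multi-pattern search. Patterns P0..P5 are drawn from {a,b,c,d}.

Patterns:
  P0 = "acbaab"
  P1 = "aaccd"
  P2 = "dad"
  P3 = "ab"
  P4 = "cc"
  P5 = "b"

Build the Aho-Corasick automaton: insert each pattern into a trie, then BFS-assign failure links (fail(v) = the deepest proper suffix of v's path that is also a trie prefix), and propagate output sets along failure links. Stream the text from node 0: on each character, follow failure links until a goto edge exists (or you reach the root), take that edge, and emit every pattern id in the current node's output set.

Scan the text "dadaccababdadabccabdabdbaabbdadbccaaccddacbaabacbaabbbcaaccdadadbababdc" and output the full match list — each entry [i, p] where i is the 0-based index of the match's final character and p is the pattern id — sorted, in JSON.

Build:
Trie (insert patterns):
  0='ε' goto a→1 b→17 c→15 d→11
  1='a' goto a→7 b→14 c→2
  2='ac' goto b→3
  3='acb' goto a→4
  4='acba' goto a→5
  5='acbaa' goto b→6
  6='acbaab' goto ·  [P0 ends]
  7='aa' goto c→8
  8='aac' goto c→9
  9='aacc' goto d→10
  10='aaccd' goto ·  [P1 ends]
  11='d' goto a→12
  12='da' goto d→13
  13='dad' goto ·  [P2 ends]
  14='ab' goto ·  [P3 ends]
  15='c' goto c→16
  16='cc' goto ·  [P4 ends]
  17='b' goto ·  [P5 ends]

BFS fail/out derivation:
  n1('a'): parent n0 fail=0; on 'a' 0 → fail=0;  out ∅∪∅=∅
  n11('d'): parent n0 fail=0; on 'd' 0 → fail=0;  out ∅∪∅=∅
  n15('c'): parent n0 fail=0; on 'c' 0 → fail=0;  out ∅∪∅=∅
  n17('b'): parent n0 fail=0; on 'b' 0 → fail=0;  out {5}∪∅={5}
  n2('ac'): parent n1 fail=0; on 'c' 0 → fail=15;  out ∅∪∅=∅
  n7('aa'): parent n1 fail=0; on 'a' 0 → fail=1;  out ∅∪∅=∅
  n12('da'): parent n11 fail=0; on 'a' 0 → fail=1;  out ∅∪∅=∅
  n14('ab'): parent n1 fail=0; on 'b' 0 → fail=17;  out {3}∪{5}={3,5}
  n16('cc'): parent n15 fail=0; on 'c' 0 → fail=15;  out {4}∪∅={4}
  n3('acb'): parent n2 fail=15; on 'b' 15→0 → fail=17;  out ∅∪{5}={5}
  n8('aac'): parent n7 fail=1; on 'c' 1 → fail=2;  out ∅∪∅=∅
  n13('dad'): parent n12 fail=1; on 'd' 1→0 → fail=11;  out {2}∪∅={2}
  n4('acba'): parent n3 fail=17; on 'a' 17→0 → fail=1;  out ∅∪∅=∅
  n9('aacc'): parent n8 fail=2; on 'c' 2→15 → fail=16;  out ∅∪{4}={4}
  n5('acbaa'): parent n4 fail=1; on 'a' 1 → fail=7;  out ∅∪∅=∅
  n10('aaccd'): parent n9 fail=16; on 'd' 16→15→0 → fail=11;  out {1}∪∅={1}
  n6('acbaab'): parent n5 fail=7; on 'b' 7→1 → fail=14;  out {0}∪{3,5}={0,3,5}

Run:
pos 0 'd': at 11
pos 1 'a': at 12
pos 2 'd': at 13  ** P2@[0:2]
pos 3 'a': at 12 (fail-walked)
pos 4 'c': at 2 (fail-walked)
pos 5 'c': at 16 (fail-walked)  ** P4@[4:5]
pos 6 'a': at 1 (fail-walked)
pos 7 'b': at 14  ** P3@[6:7],P5@[7:7]
pos 8 'a': at 1 (fail-walked)
pos 9 'b': at 14  ** P3@[8:9],P5@[9:9]
pos 10 'd': at 11 (fail-walked)
pos 11 'a': at 12
pos 12 'd': at 13  ** P2@[10:12]
pos 13 'a': at 12 (fail-walked)
pos 14 'b': at 14 (fail-walked)  ** P3@[13:14],P5@[14:14]
pos 15 'c': at 15 (fail-walked)
pos 16 'c': at 16  ** P4@[15:16]
pos 17 'a': at 1 (fail-walked)
pos 18 'b': at 14  ** P3@[17:18],P5@[18:18]
pos 19 'd': at 11 (fail-walked)
pos 20 'a': at 12
pos 21 'b': at 14 (fail-walked)  ** P3@[20:21],P5@[21:21]
pos 22 'd': at 11 (fail-walked)
pos 23 'b': at 17 (fail-walked)  ** P5@[23:23]
pos 24 'a': at 1 (fail-walked)
pos 25 'a': at 7
pos 26 'b': at 14 (fail-walked)  ** P3@[25:26],P5@[26:26]
pos 27 'b': at 17 (fail-walked)  ** P5@[27:27]
pos 28 'd': at 11 (fail-walked)
pos 29 'a': at 12
pos 30 'd': at 13  ** P2@[28:30]
pos 31 'b': at 17 (fail-walked)  ** P5@[31:31]
pos 32 'c': at 15 (fail-walked)
pos 33 'c': at 16  ** P4@[32:33]
pos 34 'a': at 1 (fail-walked)
pos 35 'a': at 7
pos 36 'c': at 8
pos 37 'c': at 9  ** P4@[36:37]
pos 38 'd': at 10  ** P1@[34:38]
pos 39 'd': at 11 (fail-walked)
pos 40 'a': at 12
pos 41 'c': at 2 (fail-walked)
pos 42 'b': at 3  ** P5@[42:42]
pos 43 'a': at 4
pos 44 'a': at 5
pos 45 'b': at 6  ** P0@[40:45],P3@[44:45],P5@[45:45]
pos 46 'a': at 1 (fail-walked)
pos 47 'c': at 2
pos 48 'b': at 3  ** P5@[48:48]
pos 49 'a': at 4
pos 50 'a': at 5
pos 51 'b': at 6  ** P0@[46:51],P3@[50:51],P5@[51:51]
pos 52 'b': at 17 (fail-walked)  ** P5@[52:52]
pos 53 'b': at 17 (fail-walked)  ** P5@[53:53]
pos 54 'c': at 15 (fail-walked)
pos 55 'a': at 1 (fail-walked)
pos 56 'a': at 7
pos 57 'c': at 8
pos 58 'c': at 9  ** P4@[57:58]
pos 59 'd': at 10  ** P1@[55:59]
pos 60 'a': at 12 (fail-walked)
pos 61 'd': at 13  ** P2@[59:61]
pos 62 'a': at 12 (fail-walked)
pos 63 'd': at 13  ** P2@[61:63]
pos 64 'b': at 17 (fail-walked)  ** P5@[64:64]
pos 65 'a': at 1 (fail-walked)
pos 66 'b': at 14  ** P3@[65:66],P5@[66:66]
pos 67 'a': at 1 (fail-walked)
pos 68 'b': at 14  ** P3@[67:68],P5@[68:68]
pos 69 'd': at 11 (fail-walked)
pos 70 'c': at 15 (fail-walked)

Result: [[2,2],[5,4],[7,3],[7,5],[9,3],[9,5],[12,2],[14,3],[14,5],[16,4],[18,3],[18,5],[21,3],[21,5],[23,5],[26,3],[26,5],[27,5],[30,2],[31,5],[33,4],[37,4],[38,1],[42,5],[45,0],[45,3],[45,5],[48,5],[51,0],[51,3],[51,5],[52,5],[53,5],[58,4],[59,1],[61,2],[63,2],[64,5],[66,3],[66,5],[68,3],[68,5]]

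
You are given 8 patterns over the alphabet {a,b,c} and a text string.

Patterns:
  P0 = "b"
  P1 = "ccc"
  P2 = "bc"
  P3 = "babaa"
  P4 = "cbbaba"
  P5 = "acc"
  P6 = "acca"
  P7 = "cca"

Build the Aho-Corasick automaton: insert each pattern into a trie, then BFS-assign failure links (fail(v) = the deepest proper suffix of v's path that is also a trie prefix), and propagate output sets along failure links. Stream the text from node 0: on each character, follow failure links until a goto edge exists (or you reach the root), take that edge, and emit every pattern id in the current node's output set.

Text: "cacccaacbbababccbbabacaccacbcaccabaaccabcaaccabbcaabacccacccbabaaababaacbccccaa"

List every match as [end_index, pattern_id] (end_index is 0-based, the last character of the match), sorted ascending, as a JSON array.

Build automaton:
Trie (insert patterns):
  n0 'ε': a→15 b→1 c→2
  n1 'b': a→6 c→5  [P0 ends]
  n2 'c': b→10 c→3
  n3 'cc': a→19 c→4
  n4 'ccc': ·  [P1 ends]
  n5 'bc': ·  [P2 ends]
  n6 'ba': b→7
  n7 'bab': a→8
  n8 'baba': a→9
  n9 'babaa': ·  [P3 ends]
  n10 'cb': b→11
  n11 'cbb': a→12
  n12 'cbba': b→13
  n13 'cbbab': a→14
  n14 'cbbaba': ·  [P4 ends]
  n15 'a': c→16
  n16 'ac': c→17
  n17 'acc': a→18  [P5 ends]
  n18 'acca': ·  [P6 ends]
  n19 'cca': ·  [P7 ends]

BFS fail/out derivation:
  n1('b'): parent n0 fail=0; on 'b' 0 → fail=0;  out {0}∪∅={0}
  n2('c'): parent n0 fail=0; on 'c' 0 → fail=0;  out ∅∪∅=∅
  n15('a'): parent n0 fail=0; on 'a' 0 → fail=0;  out ∅∪∅=∅
  n3('cc'): parent n2 fail=0; on 'c' 0 → fail=2;  out ∅∪∅=∅
  n5('bc'): parent n1 fail=0; on 'c' 0 → fail=2;  out {2}∪∅={2}
  n6('ba'): parent n1 fail=0; on 'a' 0 → fail=15;  out ∅∪∅=∅
  n10('cb'): parent n2 fail=0; on 'b' 0 → fail=1;  out ∅∪{0}={0}
  n16('ac'): parent n15 fail=0; on 'c' 0 → fail=2;  out ∅∪∅=∅
  n4('ccc'): parent n3 fail=2; on 'c' 2 → fail=3;  out {1}∪∅={1}
  n7('bab'): parent n6 fail=15; on 'b' 15→0 → fail=1;  out ∅∪{0}={0}
  n11('cbb'): parent n10 fail=1; on 'b' 1→0 → fail=1;  out ∅∪{0}={0}
  n17('acc'): parent n16 fail=2; on 'c' 2 → fail=3;  out {5}∪∅={5}
  n19('cca'): parent n3 fail=2; on 'a' 2→0 → fail=15;  out {7}∪∅={7}
  n8('baba'): parent n7 fail=1; on 'a' 1 → fail=6;  out ∅∪∅=∅
  n12('cbba'): parent n11 fail=1; on 'a' 1 → fail=6;  out ∅∪∅=∅
  n18('acca'): parent n17 fail=3; on 'a' 3 → fail=19;  out {6}∪{7}={6,7}
  n9('babaa'): parent n8 fail=6; on 'a' 6→15→0 → fail=15;  out {3}∪∅={3}
  n13('cbbab'): parent n12 fail=6; on 'b' 6 → fail=7;  out ∅∪{0}={0}
  n14('cbbaba'): parent n13 fail=7; on 'a' 7 → fail=8;  out {4}∪∅={4}

Run:
[0] read 'c'  n0⇒n2
[1] read 'a'  n2⇒n15 (via fail)
[2] read 'c'  n15⇒n16
[3] read 'c'  n16⇒n17  emit P5@[1:3]
[4] read 'c'  n17⇒n4 (via fail)  emit P1@[2:4]
[5] read 'a'  n4⇒n19 (via fail)  emit P7@[3:5]
[6] read 'a'  n19⇒n15 (via fail)
[7] read 'c'  n15⇒n16
[8] read 'b'  n16⇒n10 (via fail)  emit P0@[8:8]
[9] read 'b'  n10⇒n11  emit P0@[9:9]
[10] read 'a'  n11⇒n12
[11] read 'b'  n12⇒n13  emit P0@[11:11]
[12] read 'a'  n13⇒n14  emit P4@[7:12]
[13] read 'b'  n14⇒n7 (via fail)  emit P0@[13:13]
[14] read 'c'  n7⇒n5 (via fail)  emit P2@[13:14]
[15] read 'c'  n5⇒n3 (via fail)
[16] read 'b'  n3⇒n10 (via fail)  emit P0@[16:16]
[17] read 'b'  n10⇒n11  emit P0@[17:17]
[18] read 'a'  n11⇒n12
[19] read 'b'  n12⇒n13  emit P0@[19:19]
[20] read 'a'  n13⇒n14  emit P4@[15:20]
[21] read 'c'  n14⇒n16 (via fail)
[22] read 'a'  n16⇒n15 (via fail)
[23] read 'c'  n15⇒n16
[24] read 'c'  n16⇒n17  emit P5@[22:24]
[25] read 'a'  n17⇒n18  emit P6@[22:25],P7@[23:25]
[26] read 'c'  n18⇒n16 (via fail)
[27] read 'b'  n16⇒n10 (via fail)  emit P0@[27:27]
[28] read 'c'  n10⇒n5 (via fail)  emit P2@[27:28]
[29] read 'a'  n5⇒n15 (via fail)
[30] read 'c'  n15⇒n16
[31] read 'c'  n16⇒n17  emit P5@[29:31]
[32] read 'a'  n17⇒n18  emit P6@[29:32],P7@[30:32]
[33] read 'b'  n18⇒n1 (via fail)  emit P0@[33:33]
[34] read 'a'  n1⇒n6
[35] read 'a'  n6⇒n15 (via fail)
[36] read 'c'  n15⇒n16
[37] read 'c'  n16⇒n17  emit P5@[35:37]
[38] read 'a'  n17⇒n18  emit P6@[35:38],P7@[36:38]
[39] read 'b'  n18⇒n1 (via fail)  emit P0@[39:39]
[40] read 'c'  n1⇒n5  emit P2@[39:40]
[41] read 'a'  n5⇒n15 (via fail)
[42] read 'a'  n15⇒n15 (via fail)
[43] read 'c'  n15⇒n16
[44] read 'c'  n16⇒n17  emit P5@[42:44]
[45] read 'a'  n17⇒n18  emit P6@[42:45],P7@[43:45]
[46] read 'b'  n18⇒n1 (via fail)  emit P0@[46:46]
[47] read 'b'  n1⇒n1 (via fail)  emit P0@[47:47]
[48] read 'c'  n1⇒n5  emit P2@[47:48]
[49] read 'a'  n5⇒n15 (via fail)
[50] read 'a'  n15⇒n15 (via fail)
[51] read 'b'  n15⇒n1 (via fail)  emit P0@[51:51]
[52] read 'a'  n1⇒n6
[53] read 'c'  n6⇒n16 (via fail)
[54] read 'c'  n16⇒n17  emit P5@[52:54]
[55] read 'c'  n17⇒n4 (via fail)  emit P1@[53:55]
[56] read 'a'  n4⇒n19 (via fail)  emit P7@[54:56]
[57] read 'c'  n19⇒n16 (via fail)
[58] read 'c'  n16⇒n17  emit P5@[56:58]
[59] read 'c'  n17⇒n4 (via fail)  emit P1@[57:59]
[60] read 'b'  n4⇒n10 (via fail)  emit P0@[60:60]
[61] read 'a'  n10⇒n6 (via fail)
[62] read 'b'  n6⇒n7  emit P0@[62:62]
[63] read 'a'  n7⇒n8
[64] read 'a'  n8⇒n9  emit P3@[60:64]
[65] read 'a'  n9⇒n15 (via fail)
[66] read 'b'  n15⇒n1 (via fail)  emit P0@[66:66]
[67] read 'a'  n1⇒n6
[68] read 'b'  n6⇒n7  emit P0@[68:68]
[69] read 'a'  n7⇒n8
[70] read 'a'  n8⇒n9  emit P3@[66:70]
[71] read 'c'  n9⇒n16 (via fail)
[72] read 'b'  n16⇒n10 (via fail)  emit P0@[72:72]
[73] read 'c'  n10⇒n5 (via fail)  emit P2@[72:73]
[74] read 'c'  n5⇒n3 (via fail)
[75] read 'c'  n3⇒n4  emit P1@[73:75]
[76] read 'c'  n4⇒n4 (via fail)  emit P1@[74:76]
[77] read 'a'  n4⇒n19 (via fail)  emit P7@[75:77]
[78] read 'a'  n19⇒n15 (via fail)

Result: [[3,5],[4,1],[5,7],[8,0],[9,0],[11,0],[12,4],[13,0],[14,2],[16,0],[17,0],[19,0],[20,4],[24,5],[25,6],[25,7],[27,0],[28,2],[31,5],[32,6],[32,7],[33,0],[37,5],[38,6],[38,7],[39,0],[40,2],[44,5],[45,6],[45,7],[46,0],[47,0],[48,2],[51,0],[54,5],[55,1],[56,7],[58,5],[59,1],[60,0],[62,0],[64,3],[66,0],[68,0],[70,3],[72,0],[73,2],[75,1],[76,1],[77,7]]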